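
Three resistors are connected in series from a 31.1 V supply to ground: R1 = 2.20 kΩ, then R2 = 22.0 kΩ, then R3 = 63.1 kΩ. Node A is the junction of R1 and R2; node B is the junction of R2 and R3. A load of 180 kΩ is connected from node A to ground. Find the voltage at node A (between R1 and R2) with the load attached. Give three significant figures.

V ≈ 30.0 V

Below node A the series string R2+R3 = 85.10 kΩ sits in parallel with the 180 kΩ load: 57.78 kΩ.
V_A = 31.1 × 57.78/(2.20 + 57.78) = 30.0 V.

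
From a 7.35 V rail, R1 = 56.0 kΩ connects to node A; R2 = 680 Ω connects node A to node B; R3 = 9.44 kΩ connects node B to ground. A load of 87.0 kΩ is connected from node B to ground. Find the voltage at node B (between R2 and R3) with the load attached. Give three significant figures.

At node B, R3 is in parallel with the load: R3‖R_L = 8516 Ω.
Below node A the resistance is R2 + (R3‖R_L) = 9196 Ω, so V_A = 7.35 × 9196/65200 = 1.037 V.
Then V_B = V_A × (R3‖R_L)/(R2 + R3‖R_L) = 1.037 × 8516/9196 = 0.960 V.

V ≈ 0.960 V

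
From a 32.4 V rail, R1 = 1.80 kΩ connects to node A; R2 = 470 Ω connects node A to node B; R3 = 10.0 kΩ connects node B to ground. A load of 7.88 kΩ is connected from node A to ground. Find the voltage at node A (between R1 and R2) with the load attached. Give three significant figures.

V ≈ 23.1 V

Below node A the series string R2+R3 = 10470 Ω sits in parallel with the 7880 Ω load: 4496 Ω.
V_A = 32.4 × 4496/(1800 + 4496) = 23.1 V.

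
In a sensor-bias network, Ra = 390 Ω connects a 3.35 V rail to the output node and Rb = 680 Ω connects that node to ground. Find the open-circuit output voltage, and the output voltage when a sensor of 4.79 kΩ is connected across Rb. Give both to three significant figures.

Unloaded: 2.13 V; loaded: 2.02 V

Open-circuit: V = 3.35 × 680/(390 + 680) = 2.13 V.
With the load, Rb becomes Rb‖R_L = 595.5 Ω, so V = 3.35 × 595.5/985.5 = 2.02 V.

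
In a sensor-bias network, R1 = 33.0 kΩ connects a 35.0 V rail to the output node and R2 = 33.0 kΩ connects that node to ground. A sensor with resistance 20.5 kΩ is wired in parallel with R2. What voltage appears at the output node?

V_out ≈ 9.70 V

The load sits in parallel with R2: R2‖R_L = (33.0 × 20.5) / (33.0 + 20.5) = 12.64 kΩ.
V_out = 35.0 × 12.64 / (33.0 + 12.64) = 35.0 × 12.64/45.64 = 9.70 V.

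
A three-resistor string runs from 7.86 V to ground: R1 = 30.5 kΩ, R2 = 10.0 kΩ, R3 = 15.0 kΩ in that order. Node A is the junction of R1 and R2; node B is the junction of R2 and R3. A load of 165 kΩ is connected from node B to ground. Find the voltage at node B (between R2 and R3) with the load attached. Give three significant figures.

V ≈ 1.99 V

At node B, R3 is in parallel with the load: R3‖R_L = 13.75 kΩ.
Below node A the resistance is R2 + (R3‖R_L) = 23.75 kΩ, so V_A = 7.86 × 23.75/54.25 = 3.441 V.
Then V_B = V_A × (R3‖R_L)/(R2 + R3‖R_L) = 3.441 × 13.75/23.75 = 1.99 V.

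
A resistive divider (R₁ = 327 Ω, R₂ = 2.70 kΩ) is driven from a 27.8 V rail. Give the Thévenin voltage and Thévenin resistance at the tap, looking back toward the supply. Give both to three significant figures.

V_th = 24.8 V, R_th = 292 Ω

V_th is the open-circuit tap voltage: 27.8 × 2700/(327 + 2700) = 24.8 V.
With the supply zeroed, R₁ and R₂ appear in parallel from the tap: R_th = R₁‖R₂ = (327 × 2700)/3027 = 292 Ω.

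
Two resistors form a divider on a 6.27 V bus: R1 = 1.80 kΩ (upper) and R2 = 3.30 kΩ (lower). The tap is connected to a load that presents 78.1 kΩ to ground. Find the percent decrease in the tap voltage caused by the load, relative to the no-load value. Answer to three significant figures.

1.47 %

The divider's output (Thévenin) resistance is R1‖R2 = 1.165 kΩ.
Fractional drop under load = R_th/(R_th + R_L) = 1.165 / (1.165 + 78.1) = 0.01469.
So the output falls by 1.47 %.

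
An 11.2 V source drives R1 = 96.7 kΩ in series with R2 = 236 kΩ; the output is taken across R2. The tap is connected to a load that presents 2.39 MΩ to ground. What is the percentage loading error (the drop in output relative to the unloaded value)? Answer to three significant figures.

The divider's output (Thévenin) resistance is R1‖R2 = 68.59 kΩ.
Fractional drop under load = R_th/(R_th + R_L) = 68.59 / (68.59 + 2390) = 0.02790.
So the output falls by 2.79 %.

2.79 %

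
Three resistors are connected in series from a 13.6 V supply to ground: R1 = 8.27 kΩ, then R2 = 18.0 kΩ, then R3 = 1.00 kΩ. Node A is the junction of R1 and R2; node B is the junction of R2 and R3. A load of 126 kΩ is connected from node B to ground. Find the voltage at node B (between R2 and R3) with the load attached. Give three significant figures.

V ≈ 0.495 V

At node B, R3 is in parallel with the load: R3‖R_L = 0.9921 kΩ.
Below node A the resistance is R2 + (R3‖R_L) = 18.99 kΩ, so V_A = 13.6 × 18.99/27.26 = 9.474 V.
Then V_B = V_A × (R3‖R_L)/(R2 + R3‖R_L) = 9.474 × 0.9921/18.99 = 0.495 V.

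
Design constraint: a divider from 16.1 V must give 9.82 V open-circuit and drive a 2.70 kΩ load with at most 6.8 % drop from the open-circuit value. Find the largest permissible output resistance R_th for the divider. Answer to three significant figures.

Loading drop = R_th/(R_th + R_L) ≤ 0.0680, so R_th ≤ R_L · ε/(1−ε) = 2.70 kΩ × 0.0680/0.9320 = 197 Ω.

R_th ≤ 197 Ω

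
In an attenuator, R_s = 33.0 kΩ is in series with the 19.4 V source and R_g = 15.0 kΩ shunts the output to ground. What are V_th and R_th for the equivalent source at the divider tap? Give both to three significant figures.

V_th = 6.06 V, R_th = 10.3 kΩ

V_th is the open-circuit tap voltage: 19.4 × 15.0/(33.0 + 15.0) = 6.06 V.
With the supply zeroed, R_s and R_g appear in parallel from the tap: R_th = R_s‖R_g = (33.0 × 15.0)/48.00 = 10.3 kΩ.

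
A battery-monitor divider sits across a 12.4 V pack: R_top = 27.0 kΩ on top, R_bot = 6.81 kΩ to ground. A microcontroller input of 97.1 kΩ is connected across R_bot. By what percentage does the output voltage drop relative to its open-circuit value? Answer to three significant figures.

The divider's output (Thévenin) resistance is R_top‖R_bot = 5.438 kΩ.
Fractional drop under load = R_th/(R_th + R_L) = 5.438 / (5.438 + 97.1) = 0.05304.
So the output falls by 5.30 %.

5.30 %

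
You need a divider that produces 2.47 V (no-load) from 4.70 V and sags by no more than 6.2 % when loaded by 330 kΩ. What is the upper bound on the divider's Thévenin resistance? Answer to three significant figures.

R_th ≤ 21.8 kΩ

Loading drop = R_th/(R_th + R_L) ≤ 0.0620, so R_th ≤ R_L · ε/(1−ε) = 330 kΩ × 0.0620/0.9380 = 21.8 kΩ.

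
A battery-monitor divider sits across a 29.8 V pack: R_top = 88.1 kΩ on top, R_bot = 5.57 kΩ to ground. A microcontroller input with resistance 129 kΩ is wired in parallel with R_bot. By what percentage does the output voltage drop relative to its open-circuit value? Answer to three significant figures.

3.90 %

The divider's output (Thévenin) resistance is R_top‖R_bot = 5.239 kΩ.
Fractional drop under load = R_th/(R_th + R_L) = 5.239 / (5.239 + 129) = 0.03903.
So the output falls by 3.90 %.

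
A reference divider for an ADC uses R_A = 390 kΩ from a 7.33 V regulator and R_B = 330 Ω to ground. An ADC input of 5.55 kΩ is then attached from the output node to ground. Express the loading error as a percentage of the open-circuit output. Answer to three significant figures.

The divider's output (Thévenin) resistance is R_A‖R_B = 329.7 Ω.
Fractional drop under load = R_th/(R_th + R_L) = 329.7 / (329.7 + 5550) = 0.05608.
So the output falls by 5.61 %.

5.61 %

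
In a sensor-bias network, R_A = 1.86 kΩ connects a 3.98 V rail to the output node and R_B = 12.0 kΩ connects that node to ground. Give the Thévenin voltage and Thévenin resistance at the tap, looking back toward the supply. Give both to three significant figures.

V_th is the open-circuit tap voltage: 3.98 × 12.0/(1.86 + 12.0) = 3.45 V.
With the supply zeroed, R_A and R_B appear in parallel from the tap: R_th = R_A‖R_B = (1.86 × 12.0)/13.86 = 1.61 kΩ.

V_th = 3.45 V, R_th = 1.61 kΩ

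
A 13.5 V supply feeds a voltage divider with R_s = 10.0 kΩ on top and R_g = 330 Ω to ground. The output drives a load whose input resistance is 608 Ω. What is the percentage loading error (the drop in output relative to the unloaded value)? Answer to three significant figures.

The divider's output (Thévenin) resistance is R_s‖R_g = 319.5 Ω.
Fractional drop under load = R_th/(R_th + R_L) = 319.5 / (319.5 + 608) = 0.3444.
So the output falls by 34.4 %.

34.4 %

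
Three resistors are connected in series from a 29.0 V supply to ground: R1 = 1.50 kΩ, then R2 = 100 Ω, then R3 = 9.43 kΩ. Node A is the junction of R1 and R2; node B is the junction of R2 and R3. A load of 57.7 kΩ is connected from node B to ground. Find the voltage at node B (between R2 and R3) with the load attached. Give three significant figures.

V ≈ 24.2 V

At node B, R3 is in parallel with the load: R3‖R_L = 8105 Ω.
Below node A the resistance is R2 + (R3‖R_L) = 8205 Ω, so V_A = 29.0 × 8205/9705 = 24.52 V.
Then V_B = V_A × (R3‖R_L)/(R2 + R3‖R_L) = 24.52 × 8105/8205 = 24.2 V.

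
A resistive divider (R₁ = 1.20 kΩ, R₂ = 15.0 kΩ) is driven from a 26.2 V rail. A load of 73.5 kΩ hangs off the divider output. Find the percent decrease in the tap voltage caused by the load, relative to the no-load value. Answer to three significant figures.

The divider's output (Thévenin) resistance is R₁‖R₂ = 1.111 kΩ.
Fractional drop under load = R_th/(R_th + R_L) = 1.111 / (1.111 + 73.5) = 0.01489.
So the output falls by 1.49 %.

1.49 %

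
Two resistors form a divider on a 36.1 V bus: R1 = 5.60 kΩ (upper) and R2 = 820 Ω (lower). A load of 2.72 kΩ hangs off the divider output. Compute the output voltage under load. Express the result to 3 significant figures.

The load sits in parallel with R2: R2‖R_L = (820 × 2720) / (820 + 2720) = 630.1 Ω.
V_out = 36.1 × 630.1 / (5600 + 630.1) = 36.1 × 630.1/6230 = 3.65 V.

V_out ≈ 3.65 V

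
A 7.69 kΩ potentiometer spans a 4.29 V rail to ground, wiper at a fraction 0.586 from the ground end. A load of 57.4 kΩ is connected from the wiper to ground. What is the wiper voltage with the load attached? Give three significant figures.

V ≈ 2.43 V

The wiper splits the pot into (1−α)R = 3.184 kΩ above and αR = 4.506 kΩ below.
Lower section ‖ load = 4.178 kΩ.
V_wiper = 4.29 × 4.178/(3.184 + 4.178) = 2.43 V.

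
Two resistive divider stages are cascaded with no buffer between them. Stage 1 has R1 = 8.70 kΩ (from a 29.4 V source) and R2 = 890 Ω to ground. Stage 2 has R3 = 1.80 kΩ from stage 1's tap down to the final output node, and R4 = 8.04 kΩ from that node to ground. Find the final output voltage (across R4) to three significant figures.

Stage 2 presents R3+R4 = 9840 Ω as a load on stage 1's tap.
Stage 1's lower leg becomes R2‖(R3+R4) = 816.2 Ω, so V_mid = 29.4 × 816.2/9516 = 2.522 V.
Stage 2 is itself unloaded: V_out = V_mid × R4/(R3+R4) = 2.522 × 8040/9840 = 2.06 V.

V_out ≈ 2.06 V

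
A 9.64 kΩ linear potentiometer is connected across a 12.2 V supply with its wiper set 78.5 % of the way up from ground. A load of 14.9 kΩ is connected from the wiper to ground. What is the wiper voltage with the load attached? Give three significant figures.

The wiper splits the pot into (1−α)R = 2.073 kΩ above and αR = 7.567 kΩ below.
Lower section ‖ load = 5.019 kΩ.
V_wiper = 12.2 × 5.019/(2.073 + 5.019) = 8.63 V.

V ≈ 8.63 V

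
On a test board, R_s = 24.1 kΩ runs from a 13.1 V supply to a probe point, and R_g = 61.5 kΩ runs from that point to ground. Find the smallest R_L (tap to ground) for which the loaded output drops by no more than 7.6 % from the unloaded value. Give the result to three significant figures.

R_L(min) ≈ 211 kΩ

Output resistance R_th = R_s‖R_g = (24.1 × 61.5)/85.60 = 17.31 kΩ.
The fractional drop is R_th/(R_th + R_L); requiring this ≤ 0.0760 gives R_L ≥ R_th(1/0.0760 − 1) = 17.31 × 12.16 = 211 kΩ.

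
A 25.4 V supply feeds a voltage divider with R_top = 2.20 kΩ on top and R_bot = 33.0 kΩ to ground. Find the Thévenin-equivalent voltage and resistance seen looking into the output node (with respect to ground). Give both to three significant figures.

V_th = 23.8 V, R_th = 2.06 kΩ

V_th is the open-circuit tap voltage: 25.4 × 33.0/(2.20 + 33.0) = 23.8 V.
With the supply zeroed, R_top and R_bot appear in parallel from the tap: R_th = R_top‖R_bot = (2.20 × 33.0)/35.20 = 2.06 kΩ.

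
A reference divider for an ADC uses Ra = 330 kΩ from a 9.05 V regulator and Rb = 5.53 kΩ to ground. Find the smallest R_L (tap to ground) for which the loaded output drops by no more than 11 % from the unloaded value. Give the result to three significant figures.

R_L(min) ≈ 44.0 kΩ

Output resistance R_th = Ra‖Rb = (330 × 5.53)/335.5 = 5.439 kΩ.
The fractional drop is R_th/(R_th + R_L); requiring this ≤ 0.110 gives R_L ≥ R_th(1/0.110 − 1) = 5.439 × 8.091 = 44.0 kΩ.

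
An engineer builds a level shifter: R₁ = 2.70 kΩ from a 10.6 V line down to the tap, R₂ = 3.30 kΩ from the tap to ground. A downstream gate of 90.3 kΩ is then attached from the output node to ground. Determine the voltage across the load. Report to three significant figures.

V_out ≈ 5.74 V

The load sits in parallel with R₂: R₂‖R_L = (3.30 × 90.3) / (3.30 + 90.3) = 3.184 kΩ.
V_out = 10.6 × 3.184 / (2.70 + 3.184) = 10.6 × 3.184/5.884 = 5.74 V.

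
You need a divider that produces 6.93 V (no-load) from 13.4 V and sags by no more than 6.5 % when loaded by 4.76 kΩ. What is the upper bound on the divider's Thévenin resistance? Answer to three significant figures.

Loading drop = R_th/(R_th + R_L) ≤ 0.0650, so R_th ≤ R_L · ε/(1−ε) = 4.76 kΩ × 0.0650/0.9350 = 331 Ω.
(Any R1, R2 with R2/(R1+R2) = 0.517 and R1‖R2 ≤ 331 Ω will meet the spec.)

R_th ≤ 331 Ω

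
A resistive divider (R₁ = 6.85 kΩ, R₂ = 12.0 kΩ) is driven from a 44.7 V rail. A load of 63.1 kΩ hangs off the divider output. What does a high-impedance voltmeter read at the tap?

The load sits in parallel with R₂: R₂‖R_L = (12.0 × 63.1) / (12.0 + 63.1) = 10.08 kΩ.
V_out = 44.7 × 10.08 / (6.85 + 10.08) = 44.7 × 10.08/16.93 = 26.6 V.
(Unloaded it would have been 28.5 V.)

V_out ≈ 26.6 V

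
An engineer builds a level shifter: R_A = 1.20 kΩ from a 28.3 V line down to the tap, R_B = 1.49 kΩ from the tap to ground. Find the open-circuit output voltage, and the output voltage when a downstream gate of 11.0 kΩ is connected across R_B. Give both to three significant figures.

Open-circuit: V = 28.3 × 1.49/(1.20 + 1.49) = 15.7 V.
With the load, R_B becomes R_B‖R_L = 1.312 kΩ, so V = 28.3 × 1.312/2.512 = 14.8 V.

Unloaded: 15.7 V; loaded: 14.8 V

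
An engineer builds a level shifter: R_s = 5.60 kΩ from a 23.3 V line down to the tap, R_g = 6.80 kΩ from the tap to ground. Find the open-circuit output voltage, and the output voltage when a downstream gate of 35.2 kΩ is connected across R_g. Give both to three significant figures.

Open-circuit: V = 23.3 × 6.80/(5.60 + 6.80) = 12.8 V.
With the load, R_g becomes R_g‖R_L = 5.699 kΩ, so V = 23.3 × 5.699/11.30 = 11.8 V.

Unloaded: 12.8 V; loaded: 11.8 V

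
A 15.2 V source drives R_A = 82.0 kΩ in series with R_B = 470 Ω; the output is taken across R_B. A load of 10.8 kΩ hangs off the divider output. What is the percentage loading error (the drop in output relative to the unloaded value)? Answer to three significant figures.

The divider's output (Thévenin) resistance is R_A‖R_B = 467.3 Ω.
Fractional drop under load = R_th/(R_th + R_L) = 467.3 / (467.3 + 10800) = 0.04148.
So the output falls by 4.15 %.

4.15 %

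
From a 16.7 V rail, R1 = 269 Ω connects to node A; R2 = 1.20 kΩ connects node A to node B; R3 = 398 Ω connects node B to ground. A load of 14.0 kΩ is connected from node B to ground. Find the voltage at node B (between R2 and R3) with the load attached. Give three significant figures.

At node B, R3 is in parallel with the load: R3‖R_L = 387.0 Ω.
Below node A the resistance is R2 + (R3‖R_L) = 1587 Ω, so V_A = 16.7 × 1587/1856 = 14.28 V.
Then V_B = V_A × (R3‖R_L)/(R2 + R3‖R_L) = 14.28 × 387.0/1587 = 3.48 V.

V ≈ 3.48 V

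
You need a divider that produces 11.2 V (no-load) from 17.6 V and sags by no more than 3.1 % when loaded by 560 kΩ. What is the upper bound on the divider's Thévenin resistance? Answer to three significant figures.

R_th ≤ 17.9 kΩ

Loading drop = R_th/(R_th + R_L) ≤ 0.0310, so R_th ≤ R_L · ε/(1−ε) = 560 kΩ × 0.0310/0.9690 = 17.9 kΩ.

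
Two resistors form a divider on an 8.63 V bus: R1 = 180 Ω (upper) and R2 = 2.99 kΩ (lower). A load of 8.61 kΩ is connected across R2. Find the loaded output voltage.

V_out ≈ 7.98 V

The load sits in parallel with R2: R2‖R_L = (2990 × 8610) / (2990 + 8610) = 2219 Ω.
V_out = 8.63 × 2219 / (180 + 2219) = 8.63 × 2219/2399 = 7.98 V.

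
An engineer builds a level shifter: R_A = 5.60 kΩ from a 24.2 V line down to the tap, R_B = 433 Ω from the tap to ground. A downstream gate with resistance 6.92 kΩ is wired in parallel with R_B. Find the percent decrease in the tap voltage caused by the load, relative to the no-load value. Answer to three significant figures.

The divider's output (Thévenin) resistance is R_A‖R_B = 401.9 Ω.
Fractional drop under load = R_th/(R_th + R_L) = 401.9 / (401.9 + 6920) = 0.05489.
So the output falls by 5.49 %.

5.49 %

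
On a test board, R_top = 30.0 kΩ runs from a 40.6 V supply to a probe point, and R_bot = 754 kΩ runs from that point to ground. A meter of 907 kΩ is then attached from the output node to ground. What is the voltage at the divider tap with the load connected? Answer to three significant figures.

V_out ≈ 37.8 V

The load sits in parallel with R_bot: R_bot‖R_L = (754 × 907) / (754 + 907) = 411.7 kΩ.
V_out = 40.6 × 411.7 / (30.0 + 411.7) = 40.6 × 411.7/441.7 = 37.8 V.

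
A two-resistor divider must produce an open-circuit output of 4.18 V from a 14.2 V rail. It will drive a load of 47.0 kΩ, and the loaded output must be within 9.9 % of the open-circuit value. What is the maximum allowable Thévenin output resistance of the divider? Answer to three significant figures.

Loading drop = R_th/(R_th + R_L) ≤ 0.0990, so R_th ≤ R_L · ε/(1−ε) = 47.0 kΩ × 0.0990/0.9010 = 5.16 kΩ.

R_th ≤ 5.16 kΩ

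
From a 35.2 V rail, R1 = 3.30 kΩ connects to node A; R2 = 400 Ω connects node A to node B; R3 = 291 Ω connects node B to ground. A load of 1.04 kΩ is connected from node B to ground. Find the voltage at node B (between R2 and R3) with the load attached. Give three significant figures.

At node B, R3 is in parallel with the load: R3‖R_L = 227.4 Ω.
Below node A the resistance is R2 + (R3‖R_L) = 627.4 Ω, so V_A = 35.2 × 627.4/3927 = 5.623 V.
Then V_B = V_A × (R3‖R_L)/(R2 + R3‖R_L) = 5.623 × 227.4/627.4 = 2.04 V.

V ≈ 2.04 V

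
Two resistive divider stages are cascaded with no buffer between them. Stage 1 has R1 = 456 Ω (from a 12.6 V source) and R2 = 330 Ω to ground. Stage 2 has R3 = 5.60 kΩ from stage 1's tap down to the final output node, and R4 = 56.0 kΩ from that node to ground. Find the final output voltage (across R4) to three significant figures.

V_out ≈ 4.79 V

Stage 2 presents R3+R4 = 61600 Ω as a load on stage 1's tap.
Stage 1's lower leg becomes R2‖(R3+R4) = 328.2 Ω, so V_mid = 12.6 × 328.2/784.2 = 5.274 V.
Stage 2 is itself unloaded: V_out = V_mid × R4/(R3+R4) = 5.274 × 56000/61600 = 4.79 V.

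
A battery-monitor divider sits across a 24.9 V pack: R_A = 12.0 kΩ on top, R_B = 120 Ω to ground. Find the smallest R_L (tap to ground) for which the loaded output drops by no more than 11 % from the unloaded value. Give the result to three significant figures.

R_L(min) ≈ 961 Ω

Output resistance R_th = R_A‖R_B = (12000 × 120)/12120 = 118.8 Ω.
The fractional drop is R_th/(R_th + R_L); requiring this ≤ 0.110 gives R_L ≥ R_th(1/0.110 − 1) = 118.8 × 8.091 = 961 Ω.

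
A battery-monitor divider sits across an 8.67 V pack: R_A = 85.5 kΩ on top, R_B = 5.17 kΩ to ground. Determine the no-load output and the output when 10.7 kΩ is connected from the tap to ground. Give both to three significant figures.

Open-circuit: V = 8.67 × 5.17/(85.5 + 5.17) = 0.494 V.
With the load, R_B becomes R_B‖R_L = 3.486 kΩ, so V = 8.67 × 3.486/88.99 = 0.340 V.

Unloaded: 0.494 V; loaded: 0.340 V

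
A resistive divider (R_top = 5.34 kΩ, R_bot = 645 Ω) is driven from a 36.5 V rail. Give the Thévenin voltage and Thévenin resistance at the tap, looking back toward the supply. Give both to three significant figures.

V_th = 3.93 V, R_th = 575 Ω

V_th is the open-circuit tap voltage: 36.5 × 645/(5340 + 645) = 3.93 V.
With the supply zeroed, R_top and R_bot appear in parallel from the tap: R_th = R_top‖R_bot = (5340 × 645)/5985 = 575 Ω.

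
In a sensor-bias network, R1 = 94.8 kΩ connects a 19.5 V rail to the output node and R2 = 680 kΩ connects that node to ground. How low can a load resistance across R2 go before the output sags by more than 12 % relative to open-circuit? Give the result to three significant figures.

R_L(min) ≈ 610 kΩ

Output resistance R_th = R1‖R2 = (94.8 × 680)/774.8 = 83.20 kΩ.
The fractional drop is R_th/(R_th + R_L); requiring this ≤ 0.120 gives R_L ≥ R_th(1/0.120 − 1) = 83.20 × 7.333 = 610 kΩ.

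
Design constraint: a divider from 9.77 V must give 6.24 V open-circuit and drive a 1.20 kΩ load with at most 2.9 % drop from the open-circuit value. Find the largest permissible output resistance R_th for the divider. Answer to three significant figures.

R_th ≤ 35.8 Ω

Loading drop = R_th/(R_th + R_L) ≤ 0.0290, so R_th ≤ R_L · ε/(1−ε) = 1.20 kΩ × 0.0290/0.9710 = 35.8 Ω.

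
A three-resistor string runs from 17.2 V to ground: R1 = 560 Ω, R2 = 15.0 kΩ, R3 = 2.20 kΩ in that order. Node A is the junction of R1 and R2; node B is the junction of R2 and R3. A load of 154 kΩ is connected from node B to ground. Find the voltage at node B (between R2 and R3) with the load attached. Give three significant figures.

At node B, R3 is in parallel with the load: R3‖R_L = 2169 Ω.
Below node A the resistance is R2 + (R3‖R_L) = 17170 Ω, so V_A = 17.2 × 17170/17730 = 16.66 V.
Then V_B = V_A × (R3‖R_L)/(R2 + R3‖R_L) = 16.66 × 2169/17170 = 2.10 V.

V ≈ 2.10 V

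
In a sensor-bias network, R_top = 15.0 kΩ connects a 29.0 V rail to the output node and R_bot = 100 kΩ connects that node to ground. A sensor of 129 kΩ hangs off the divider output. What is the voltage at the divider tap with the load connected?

V_out ≈ 22.9 V

The load sits in parallel with R_bot: R_bot‖R_L = (100 × 129) / (100 + 129) = 56.33 kΩ.
V_out = 29.0 × 56.33 / (15.0 + 56.33) = 29.0 × 56.33/71.33 = 22.9 V.
(Unloaded it would have been 25.2 V.)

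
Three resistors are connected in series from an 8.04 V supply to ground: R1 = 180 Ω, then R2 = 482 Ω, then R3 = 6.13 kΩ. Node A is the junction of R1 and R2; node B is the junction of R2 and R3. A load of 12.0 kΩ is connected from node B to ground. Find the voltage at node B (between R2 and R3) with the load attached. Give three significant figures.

At node B, R3 is in parallel with the load: R3‖R_L = 4057 Ω.
Below node A the resistance is R2 + (R3‖R_L) = 4539 Ω, so V_A = 8.04 × 4539/4719 = 7.733 V.
Then V_B = V_A × (R3‖R_L)/(R2 + R3‖R_L) = 7.733 × 4057/4539 = 6.91 V.

V ≈ 6.91 V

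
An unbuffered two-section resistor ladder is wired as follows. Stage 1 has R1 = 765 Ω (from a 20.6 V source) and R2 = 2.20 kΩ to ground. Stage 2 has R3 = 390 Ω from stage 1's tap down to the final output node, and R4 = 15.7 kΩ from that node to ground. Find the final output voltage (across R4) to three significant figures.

Stage 2 presents R3+R4 = 16090 Ω as a load on stage 1's tap.
Stage 1's lower leg becomes R2‖(R3+R4) = 1935 Ω, so V_mid = 20.6 × 1935/2700 = 14.76 V.
Stage 2 is itself unloaded: V_out = V_mid × R4/(R3+R4) = 14.76 × 15700/16090 = 14.4 V.

V_out ≈ 14.4 V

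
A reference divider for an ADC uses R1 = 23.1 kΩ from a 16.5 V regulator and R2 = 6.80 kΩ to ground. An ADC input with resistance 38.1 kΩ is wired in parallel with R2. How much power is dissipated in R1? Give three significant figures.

Total resistance from the source is R1 + (R2‖R_L) = 28.87 kΩ, so I = 16.5/28.87 kΩ = 0.5715 mA.
P = I²·R1 = (0.5715 mA)² × 23.1 kΩ = 7.55 mW.

P ≈ 7.55 mW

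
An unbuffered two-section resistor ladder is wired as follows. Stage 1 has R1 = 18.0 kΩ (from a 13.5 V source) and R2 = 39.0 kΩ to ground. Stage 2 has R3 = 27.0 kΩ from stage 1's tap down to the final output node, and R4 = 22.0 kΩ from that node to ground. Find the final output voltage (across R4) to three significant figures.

Stage 2 presents R3+R4 = 49.00 kΩ as a load on stage 1's tap.
Stage 1's lower leg becomes R2‖(R3+R4) = 21.72 kΩ, so V_mid = 13.5 × 21.72/39.72 = 7.382 V.
Stage 2 is itself unloaded: V_out = V_mid × R4/(R3+R4) = 7.382 × 22.0/49.00 = 3.31 V.

V_out ≈ 3.31 V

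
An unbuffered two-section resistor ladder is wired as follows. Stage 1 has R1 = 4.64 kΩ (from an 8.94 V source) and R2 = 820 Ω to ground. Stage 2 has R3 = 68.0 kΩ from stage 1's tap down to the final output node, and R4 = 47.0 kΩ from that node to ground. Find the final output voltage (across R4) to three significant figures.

Stage 2 presents R3+R4 = 115000 Ω as a load on stage 1's tap.
Stage 1's lower leg becomes R2‖(R3+R4) = 814.2 Ω, so V_mid = 8.94 × 814.2/5454 = 1.335 V.
Stage 2 is itself unloaded: V_out = V_mid × R4/(R3+R4) = 1.335 × 47000/115000 = 0.545 V.

V_out ≈ 0.545 V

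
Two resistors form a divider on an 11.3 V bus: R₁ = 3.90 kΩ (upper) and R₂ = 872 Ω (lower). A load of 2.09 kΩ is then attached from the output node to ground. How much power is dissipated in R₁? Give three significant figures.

P ≈ 24.4 mW

Total resistance from the source is R₁ + (R₂‖R_L) = 4515 Ω, so I = 11.3/4515 Ω = 2.503 mA.
P = I²·R₁ = (2.503 mA)² × 3.90 kΩ = 24.4 mW.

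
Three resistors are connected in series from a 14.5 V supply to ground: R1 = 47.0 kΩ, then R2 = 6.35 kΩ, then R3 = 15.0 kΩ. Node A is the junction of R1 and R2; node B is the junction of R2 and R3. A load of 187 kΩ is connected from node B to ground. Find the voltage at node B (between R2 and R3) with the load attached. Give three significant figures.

At node B, R3 is in parallel with the load: R3‖R_L = 13.89 kΩ.
Below node A the resistance is R2 + (R3‖R_L) = 20.24 kΩ, so V_A = 14.5 × 20.24/67.24 = 4.364 V.
Then V_B = V_A × (R3‖R_L)/(R2 + R3‖R_L) = 4.364 × 13.89/20.24 = 2.99 V.

V ≈ 2.99 V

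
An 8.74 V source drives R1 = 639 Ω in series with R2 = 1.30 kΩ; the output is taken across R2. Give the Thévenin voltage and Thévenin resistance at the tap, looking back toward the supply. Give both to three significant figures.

V_th = 5.86 V, R_th = 428 Ω

V_th is the open-circuit tap voltage: 8.74 × 1300/(639 + 1300) = 5.86 V.
With the supply zeroed, R1 and R2 appear in parallel from the tap: R_th = R1‖R2 = (639 × 1300)/1939 = 428 Ω.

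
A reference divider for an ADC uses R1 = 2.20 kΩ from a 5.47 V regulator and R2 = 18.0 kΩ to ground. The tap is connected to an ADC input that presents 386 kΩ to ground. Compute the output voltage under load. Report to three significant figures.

V_out ≈ 4.85 V

The load sits in parallel with R2: R2‖R_L = (18.0 × 386) / (18.0 + 386) = 17.20 kΩ.
V_out = 5.47 × 17.20 / (2.20 + 17.20) = 5.47 × 17.20/19.40 = 4.85 V.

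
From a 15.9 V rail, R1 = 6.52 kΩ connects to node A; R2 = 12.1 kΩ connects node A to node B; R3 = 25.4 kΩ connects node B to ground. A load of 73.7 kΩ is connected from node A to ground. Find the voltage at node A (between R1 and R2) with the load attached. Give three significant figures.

V ≈ 12.6 V

Below node A the series string R2+R3 = 37.50 kΩ sits in parallel with the 73.7 kΩ load: 24.85 kΩ.
V_A = 15.9 × 24.85/(6.52 + 24.85) = 12.6 V.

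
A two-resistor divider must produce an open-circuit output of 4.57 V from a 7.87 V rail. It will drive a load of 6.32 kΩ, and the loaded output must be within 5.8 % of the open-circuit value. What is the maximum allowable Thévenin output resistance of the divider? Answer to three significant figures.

R_th ≤ 389 Ω

Loading drop = R_th/(R_th + R_L) ≤ 0.0580, so R_th ≤ R_L · ε/(1−ε) = 6.32 kΩ × 0.0580/0.9420 = 389 Ω.
(Any R1, R2 with R2/(R1+R2) = 0.581 and R1‖R2 ≤ 389 Ω will meet the spec.)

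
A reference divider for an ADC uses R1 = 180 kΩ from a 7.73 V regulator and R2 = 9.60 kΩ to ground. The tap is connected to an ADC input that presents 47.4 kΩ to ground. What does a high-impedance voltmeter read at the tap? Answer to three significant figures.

V_out ≈ 0.328 V

The load sits in parallel with R2: R2‖R_L = (9.60 × 47.4) / (9.60 + 47.4) = 7.983 kΩ.
V_out = 7.73 × 7.983 / (180 + 7.983) = 7.73 × 7.983/188.0 = 0.328 V.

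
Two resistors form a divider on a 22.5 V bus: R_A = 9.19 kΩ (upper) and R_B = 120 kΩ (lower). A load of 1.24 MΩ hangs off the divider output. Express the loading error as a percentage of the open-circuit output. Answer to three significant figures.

The divider's output (Thévenin) resistance is R_A‖R_B = 8.536 kΩ.
Fractional drop under load = R_th/(R_th + R_L) = 8.536 / (8.536 + 1240) = 0.006837.
So the output falls by 0.684 %.

0.684 %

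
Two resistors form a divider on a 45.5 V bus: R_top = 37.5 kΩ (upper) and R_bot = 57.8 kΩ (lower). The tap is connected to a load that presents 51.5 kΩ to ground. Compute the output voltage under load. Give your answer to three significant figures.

The load sits in parallel with R_bot: R_bot‖R_L = (57.8 × 51.5) / (57.8 + 51.5) = 27.23 kΩ.
V_out = 45.5 × 27.23 / (37.5 + 27.23) = 45.5 × 27.23/64.73 = 19.1 V.

V_out ≈ 19.1 V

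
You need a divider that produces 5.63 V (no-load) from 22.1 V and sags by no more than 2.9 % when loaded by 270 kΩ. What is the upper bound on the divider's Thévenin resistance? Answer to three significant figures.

R_th ≤ 8.06 kΩ

Loading drop = R_th/(R_th + R_L) ≤ 0.0290, so R_th ≤ R_L · ε/(1−ε) = 270 kΩ × 0.0290/0.9710 = 8.06 kΩ.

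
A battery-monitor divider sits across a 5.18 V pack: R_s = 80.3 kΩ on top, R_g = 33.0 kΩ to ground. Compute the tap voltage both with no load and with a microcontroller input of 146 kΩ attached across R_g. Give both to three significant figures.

Unloaded: 1.51 V; loaded: 1.30 V

Open-circuit: V = 5.18 × 33.0/(80.3 + 33.0) = 1.51 V.
With the load, R_g becomes R_g‖R_L = 26.92 kΩ, so V = 5.18 × 26.92/107.2 = 1.30 V.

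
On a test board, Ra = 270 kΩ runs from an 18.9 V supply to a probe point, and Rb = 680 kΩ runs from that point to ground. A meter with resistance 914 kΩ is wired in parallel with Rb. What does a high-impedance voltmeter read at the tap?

V_out ≈ 11.2 V

The load sits in parallel with Rb: Rb‖R_L = (680 × 914) / (680 + 914) = 389.9 kΩ.
V_out = 18.9 × 389.9 / (270 + 389.9) = 18.9 × 389.9/659.9 = 11.2 V.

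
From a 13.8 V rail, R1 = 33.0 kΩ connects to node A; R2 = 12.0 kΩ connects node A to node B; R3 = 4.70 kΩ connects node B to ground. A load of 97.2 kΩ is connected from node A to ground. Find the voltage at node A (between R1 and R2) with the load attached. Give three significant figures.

Below node A the series string R2+R3 = 16.70 kΩ sits in parallel with the 97.2 kΩ load: 14.25 kΩ.
V_A = 13.8 × 14.25/(33.0 + 14.25) = 4.16 V.

V ≈ 4.16 V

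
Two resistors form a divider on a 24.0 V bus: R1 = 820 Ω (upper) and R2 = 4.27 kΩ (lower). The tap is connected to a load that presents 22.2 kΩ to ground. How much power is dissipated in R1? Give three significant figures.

Total resistance from the source is R1 + (R2‖R_L) = 4401 Ω, so I = 24.0/4401 Ω = 5.453 mA.
P = I²·R1 = (5.453 mA)² × 820 Ω = 24.4 mW.

P ≈ 24.4 mW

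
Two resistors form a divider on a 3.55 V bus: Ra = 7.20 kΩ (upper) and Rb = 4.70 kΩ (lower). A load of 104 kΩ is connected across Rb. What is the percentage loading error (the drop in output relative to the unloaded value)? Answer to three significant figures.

2.66 %

The divider's output (Thévenin) resistance is Ra‖Rb = 2.844 kΩ.
Fractional drop under load = R_th/(R_th + R_L) = 2.844 / (2.844 + 104) = 0.02662.
So the output falls by 2.66 %.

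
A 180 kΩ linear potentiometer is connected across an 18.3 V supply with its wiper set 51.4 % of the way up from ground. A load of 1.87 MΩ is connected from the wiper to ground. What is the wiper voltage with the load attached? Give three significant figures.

V ≈ 9.19 V

The wiper splits the pot into (1−α)R = 87.48 kΩ above and αR = 92.52 kΩ below.
Lower section ‖ load = 88.16 kΩ.
V_wiper = 18.3 × 88.16/(87.48 + 88.16) = 9.19 V.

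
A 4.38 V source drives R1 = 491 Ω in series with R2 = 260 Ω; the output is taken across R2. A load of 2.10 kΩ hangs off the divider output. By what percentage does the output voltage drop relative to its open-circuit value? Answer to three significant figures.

The divider's output (Thévenin) resistance is R1‖R2 = 170.0 Ω.
Fractional drop under load = R_th/(R_th + R_L) = 170.0 / (170.0 + 2100) = 0.07488.
So the output falls by 7.49 %.

7.49 %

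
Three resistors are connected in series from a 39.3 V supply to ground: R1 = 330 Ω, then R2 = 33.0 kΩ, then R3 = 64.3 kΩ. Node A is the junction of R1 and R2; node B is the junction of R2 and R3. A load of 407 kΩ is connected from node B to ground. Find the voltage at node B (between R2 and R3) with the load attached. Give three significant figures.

V ≈ 24.6 V

At node B, R3 is in parallel with the load: R3‖R_L = 55530 Ω.
Below node A the resistance is R2 + (R3‖R_L) = 88530 Ω, so V_A = 39.3 × 88530/88860 = 39.15 V.
Then V_B = V_A × (R3‖R_L)/(R2 + R3‖R_L) = 39.15 × 55530/88530 = 24.6 V.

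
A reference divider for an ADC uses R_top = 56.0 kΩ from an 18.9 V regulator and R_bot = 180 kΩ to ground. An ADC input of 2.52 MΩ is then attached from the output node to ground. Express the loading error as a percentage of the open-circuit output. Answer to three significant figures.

The divider's output (Thévenin) resistance is R_top‖R_bot = 42.71 kΩ.
Fractional drop under load = R_th/(R_th + R_L) = 42.71 / (42.71 + 2520) = 0.01667.
So the output falls by 1.67 %.

1.67 %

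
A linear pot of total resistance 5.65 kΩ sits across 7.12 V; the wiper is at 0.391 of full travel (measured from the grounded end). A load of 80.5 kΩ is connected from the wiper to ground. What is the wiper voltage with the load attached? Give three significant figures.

The wiper splits the pot into (1−α)R = 3.441 kΩ above and αR = 2.209 kΩ below.
Lower section ‖ load = 2.150 kΩ.
V_wiper = 7.12 × 2.150/(3.441 + 2.150) = 2.74 V.

V ≈ 2.74 V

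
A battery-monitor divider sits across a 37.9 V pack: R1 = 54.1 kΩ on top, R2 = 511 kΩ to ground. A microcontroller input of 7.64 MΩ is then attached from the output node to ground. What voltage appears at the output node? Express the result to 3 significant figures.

V_out ≈ 34.1 V

The load sits in parallel with R2: R2‖R_L = (511 × 7640) / (511 + 7640) = 479.0 kΩ.
V_out = 37.9 × 479.0 / (54.1 + 479.0) = 37.9 × 479.0/533.1 = 34.1 V.
(Unloaded it would have been 34.3 V.)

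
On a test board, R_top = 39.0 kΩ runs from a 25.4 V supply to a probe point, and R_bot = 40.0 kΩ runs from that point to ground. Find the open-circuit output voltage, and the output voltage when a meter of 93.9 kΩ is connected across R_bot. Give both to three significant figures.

Unloaded: 12.9 V; loaded: 10.6 V

Open-circuit: V = 25.4 × 40.0/(39.0 + 40.0) = 12.9 V.
With the load, R_bot becomes R_bot‖R_L = 28.05 kΩ, so V = 25.4 × 28.05/67.05 = 10.6 V.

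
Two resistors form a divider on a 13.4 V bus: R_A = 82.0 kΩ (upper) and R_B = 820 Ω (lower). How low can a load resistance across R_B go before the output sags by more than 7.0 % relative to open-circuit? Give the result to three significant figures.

R_L(min) ≈ 10.8 kΩ

Output resistance R_th = R_A‖R_B = (82000 × 820)/82820 = 811.9 Ω.
The fractional drop is R_th/(R_th + R_L); requiring this ≤ 0.0700 gives R_L ≥ R_th(1/0.0700 − 1) = 811.9 × 13.29 = 10.8 kΩ.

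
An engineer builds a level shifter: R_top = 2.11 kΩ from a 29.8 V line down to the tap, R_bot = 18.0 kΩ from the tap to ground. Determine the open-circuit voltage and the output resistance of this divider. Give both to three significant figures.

V_th is the open-circuit tap voltage: 29.8 × 18.0/(2.11 + 18.0) = 26.7 V.
With the supply zeroed, R_top and R_bot appear in parallel from the tap: R_th = R_top‖R_bot = (2.11 × 18.0)/20.11 = 1.89 kΩ.

V_th = 26.7 V, R_th = 1.89 kΩ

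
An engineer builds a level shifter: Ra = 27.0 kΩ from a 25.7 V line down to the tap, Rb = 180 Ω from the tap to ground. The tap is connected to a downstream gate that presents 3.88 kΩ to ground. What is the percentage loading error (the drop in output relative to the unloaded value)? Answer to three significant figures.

The divider's output (Thévenin) resistance is Ra‖Rb = 178.8 Ω.
Fractional drop under load = R_th/(R_th + R_L) = 178.8 / (178.8 + 3880) = 0.04405.
So the output falls by 4.41 %.

4.41 %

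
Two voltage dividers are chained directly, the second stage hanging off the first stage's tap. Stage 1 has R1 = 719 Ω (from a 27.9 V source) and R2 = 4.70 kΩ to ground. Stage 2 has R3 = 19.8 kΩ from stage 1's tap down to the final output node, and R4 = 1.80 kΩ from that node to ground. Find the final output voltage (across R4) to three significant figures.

Stage 2 presents R3+R4 = 21600 Ω as a load on stage 1's tap.
Stage 1's lower leg becomes R2‖(R3+R4) = 3860 Ω, so V_mid = 27.9 × 3860/4579 = 23.52 V.
Stage 2 is itself unloaded: V_out = V_mid × R4/(R3+R4) = 23.52 × 1800/21600 = 1.96 V.

V_out ≈ 1.96 V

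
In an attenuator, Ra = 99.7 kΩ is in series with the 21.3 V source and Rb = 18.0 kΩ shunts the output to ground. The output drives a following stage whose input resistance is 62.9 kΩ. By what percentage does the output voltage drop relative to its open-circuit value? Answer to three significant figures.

19.5 %

Unloaded V = 21.3 × 18.0/117.7 = 3.257 V.
Loaded: Rb‖R_L = 14.00 kΩ, giving V = 21.3 × 14.00/113.7 = 2.622 V.
Drop = (3.257 − 2.622) / 3.257 = 19.5 %.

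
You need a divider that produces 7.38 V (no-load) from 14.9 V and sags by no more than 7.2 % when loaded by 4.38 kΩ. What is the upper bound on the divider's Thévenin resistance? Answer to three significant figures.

R_th ≤ 340 Ω

Loading drop = R_th/(R_th + R_L) ≤ 0.0720, so R_th ≤ R_L · ε/(1−ε) = 4.38 kΩ × 0.0720/0.9280 = 340 Ω.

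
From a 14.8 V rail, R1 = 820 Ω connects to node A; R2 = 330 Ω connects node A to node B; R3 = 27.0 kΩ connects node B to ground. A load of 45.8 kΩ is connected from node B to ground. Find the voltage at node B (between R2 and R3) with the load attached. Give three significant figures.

At node B, R3 is in parallel with the load: R3‖R_L = 16990 Ω.
Below node A the resistance is R2 + (R3‖R_L) = 17320 Ω, so V_A = 14.8 × 17320/18140 = 14.13 V.
Then V_B = V_A × (R3‖R_L)/(R2 + R3‖R_L) = 14.13 × 16990/17320 = 13.9 V.

V ≈ 13.9 V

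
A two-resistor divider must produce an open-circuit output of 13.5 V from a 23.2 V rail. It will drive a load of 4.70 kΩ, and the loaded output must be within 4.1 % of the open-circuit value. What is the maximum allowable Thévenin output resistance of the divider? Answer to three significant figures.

R_th ≤ 201 Ω

Loading drop = R_th/(R_th + R_L) ≤ 0.0410, so R_th ≤ R_L · ε/(1−ε) = 4.70 kΩ × 0.0410/0.9590 = 201 Ω.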